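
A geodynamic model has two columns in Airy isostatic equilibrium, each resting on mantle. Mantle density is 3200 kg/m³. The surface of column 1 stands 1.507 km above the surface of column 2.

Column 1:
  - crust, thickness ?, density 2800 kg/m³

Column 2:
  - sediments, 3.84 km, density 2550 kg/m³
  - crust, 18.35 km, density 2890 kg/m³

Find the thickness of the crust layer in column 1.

Take the compensation level at the base of the deeper column (depth z_c below the surface of column 1) and equate Σ ρ_i t_i down to z_c; mantle fills any gap and the z_c terms cancel.
Column 1: x×2800 + (z_c − 0 − x)×3200
Column 2: 1.507×0 + 3.84×2550 + 18.35×2890 + (z_c − 1.507 − 22.19)×3200
The z_c×3200 term appears on both sides and cancels. Collect the known terms of each column as K = Σ(ρt)_known − 3200 × (depth of known layers): K_1 = 0 − 3200×0 = 0; K_2 = 62823.5 − 3200×(1.507 + 22.19) = −13006.9.
Balance: K_1 − x×(3200 − 2800) = K_2, so x = (K_1 − K_2)/(3200 − 2800) = 13006.9/400 = 32.5 km.

32.5 km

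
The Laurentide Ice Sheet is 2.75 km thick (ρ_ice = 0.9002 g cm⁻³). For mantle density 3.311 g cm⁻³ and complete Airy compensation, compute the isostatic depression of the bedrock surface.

Balancing pressure at the compensation depth: the ice load ρ_ice t is balanced by mantle displaced below, ρ_m s.
s = t ρ_ice / ρ_m = 2.75 km × 0.9002/3.311 = 0.748 km.

0.748 km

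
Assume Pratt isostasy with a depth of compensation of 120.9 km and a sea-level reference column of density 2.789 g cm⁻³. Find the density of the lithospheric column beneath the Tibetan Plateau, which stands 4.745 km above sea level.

Pratt balance: ρ_ref D = ρ (D + h).
ρ = ρ_ref D/(D + h) = 2.789 × 120.9 km/(120.9 km + 4.745 km) = 2.68 g cm⁻³.

2.68 g cm⁻³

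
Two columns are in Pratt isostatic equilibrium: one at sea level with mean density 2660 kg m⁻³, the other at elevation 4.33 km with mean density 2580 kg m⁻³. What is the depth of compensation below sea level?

140 km

ρ_ref D = ρ (D + h) → D (ρ_ref − ρ) = ρ h.
D = ρ h/(ρ_ref − ρ) = 2580 × 4.33 km/(2660 − 2580) = 140 km.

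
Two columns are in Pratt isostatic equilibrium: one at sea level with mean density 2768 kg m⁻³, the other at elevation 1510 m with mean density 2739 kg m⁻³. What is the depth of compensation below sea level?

143000 m

ρ_ref D = ρ (D + h) → D (ρ_ref − ρ) = ρ h.
D = ρ h/(ρ_ref − ρ) = 2739 × 1510 m/(2768 − 2739) = 143000 m.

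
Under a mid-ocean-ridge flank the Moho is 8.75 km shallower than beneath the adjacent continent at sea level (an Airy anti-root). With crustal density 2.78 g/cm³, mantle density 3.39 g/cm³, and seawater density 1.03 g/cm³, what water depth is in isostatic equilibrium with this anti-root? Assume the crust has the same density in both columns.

3.05 km

Replacing a thickness d of crust by seawater at the top must be balanced by replacing crust with mantle at the base: d (ρ_c − ρ_w) = a (ρ_m − ρ_c).
d = a (ρ_m − ρ_c)/(ρ_c − ρ_w) = 8.75 km × 0.61/1.75 = 3.05 km.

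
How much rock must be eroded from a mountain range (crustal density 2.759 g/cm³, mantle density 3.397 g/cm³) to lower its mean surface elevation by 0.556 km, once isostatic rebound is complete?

2.96 km

Net drop Δ = e − u = e − e ρ_c/ρ_m = e (ρ_m − ρ_c)/ρ_m.
e = Δ ρ_m/(ρ_m − ρ_c) = 0.556 km × 3.397/0.638 = 2.96 km.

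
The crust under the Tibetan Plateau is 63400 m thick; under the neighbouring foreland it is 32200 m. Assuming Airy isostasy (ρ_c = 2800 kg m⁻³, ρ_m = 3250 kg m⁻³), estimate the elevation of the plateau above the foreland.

4320 m

Excess crust Δ = 63400 m − 32200 m = 31200 m, split between elevation h and root r with h + r = Δ.
Airy balance ρ_c h = (ρ_m − ρ_c) r gives r = h ρ_c/(ρ_m − ρ_c), so h (1 + ρ_c/(ρ_m − ρ_c)) = Δ, i.e. h = Δ (ρ_m − ρ_c)/ρ_m.
h = 31200 m × 450/3250 = 4320 m.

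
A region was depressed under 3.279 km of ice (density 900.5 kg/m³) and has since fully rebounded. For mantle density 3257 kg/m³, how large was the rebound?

0.907 km

Removing the load lets mantle flow back in; uplift u satisfies ρ_ice t = ρ_m u.
u = t ρ_ice/ρ_m = 3.279 km × 900.5/3257 = 0.907 km.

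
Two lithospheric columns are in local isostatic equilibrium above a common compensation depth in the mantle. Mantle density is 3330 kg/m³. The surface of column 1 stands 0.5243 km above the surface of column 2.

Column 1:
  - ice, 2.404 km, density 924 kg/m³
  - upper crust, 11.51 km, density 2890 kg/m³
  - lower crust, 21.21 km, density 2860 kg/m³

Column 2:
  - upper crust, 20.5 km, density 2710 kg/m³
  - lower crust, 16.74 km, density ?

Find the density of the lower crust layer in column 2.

Take the compensation level at the base of the deeper column (depth z_c below the surface of column 1) and equate Σ ρ_i t_i down to z_c; mantle fills any gap and the z_c terms cancel.
Column 1: 2.404×924 + 11.51×2890 + 21.21×2860 + (z_c − 35.124)×3330
Column 2: 0.5243×0 + 20.5×2710 + 16.74×ρ + (z_c − 0.5243 − 37.24)×3330
The z_c×3330 term appears on both sides and cancels. Collect the known terms of each column as K = Σ(ρt)_known − 3330 × (depth of known layers): K_1 = 96145.796 − 3330×35.124 = −20817.124; K_2 = 55555 − 3330×(0.5243 + 37.24) = −70200.119.
Balance: K_1 = K_2 + 16.74×ρ, so ρ = (K_1 − K_2)/16.74 = 49383/16.74 = 2950 kg/m³.

2950 kg/m³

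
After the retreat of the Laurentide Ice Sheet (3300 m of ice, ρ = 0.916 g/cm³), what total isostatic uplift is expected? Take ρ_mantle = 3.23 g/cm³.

Removing the load lets mantle flow back in; uplift u satisfies ρ_ice t = ρ_m u.
u = t ρ_ice/ρ_m = 3300 m × 0.916/3.23 = 936 m.

936 m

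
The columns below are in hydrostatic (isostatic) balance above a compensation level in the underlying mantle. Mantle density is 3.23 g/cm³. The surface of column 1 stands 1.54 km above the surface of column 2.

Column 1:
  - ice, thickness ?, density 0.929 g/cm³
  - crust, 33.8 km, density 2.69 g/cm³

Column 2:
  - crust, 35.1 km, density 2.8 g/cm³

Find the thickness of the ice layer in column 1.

Take the compensation level at the base of the deeper column (depth z_c below the surface of column 1) and equate Σ ρ_i t_i down to z_c; mantle fills any gap and the z_c terms cancel.
Column 1: x×0.929 + 33.8×2.69 + (z_c − 33.8 − x)×3.23
Column 2: 1.54×0 + 35.1×2.8 + (z_c − 1.54 − 35.1)×3.23
The z_c×3.23 term appears on both sides and cancels. Collect the known terms of each column as K = Σ(ρt)_known − 3.23 × (depth of known layers): K_1 = 90.922 − 3.23×33.8 = −18.252; K_2 = 98.28 − 3.23×(1.54 + 35.1) = −20.0672.
Balance: K_1 − x×(3.23 − 0.929) = K_2, so x = (K_1 − K_2)/(3.23 − 0.929) = 1.8152/2.301 = 0.789 km.

0.789 km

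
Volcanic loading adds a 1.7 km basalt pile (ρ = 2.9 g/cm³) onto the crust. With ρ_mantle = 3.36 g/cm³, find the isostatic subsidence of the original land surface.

1.47 km

Subaerial loading: s = t ρ_load / ρ_m.
s = 1.7 km × 2.9/3.36 = 1.47 km.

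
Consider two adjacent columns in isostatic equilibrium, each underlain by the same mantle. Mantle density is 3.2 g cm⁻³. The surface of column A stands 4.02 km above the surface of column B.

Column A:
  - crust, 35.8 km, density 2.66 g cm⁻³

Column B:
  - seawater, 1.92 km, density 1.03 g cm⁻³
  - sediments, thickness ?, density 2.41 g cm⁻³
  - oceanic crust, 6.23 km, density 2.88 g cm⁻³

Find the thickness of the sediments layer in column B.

0.39 km

Take the compensation level at the base of the deeper column (depth z_c below the surface of column A) and equate Σ ρ_i t_i down to z_c; mantle fills any gap and the z_c terms cancel.
Column A: 35.8×2.66 + (z_c − 35.8)×3.2
Column B: 4.02×0 + 1.92×1.03 + x×2.41 + 6.23×2.88 + (z_c − 4.02 − 8.15 − x)×3.2
The z_c×3.2 term appears on both sides and cancels. Collect the known terms of each column as K = Σ(ρt)_known − 3.2 × (depth of known layers): K_A = 95.228 − 3.2×35.8 = −19.332; K_B = 19.92 − 3.2×(4.02 + 8.15) = −19.024.
Balance: K_A = K_B − x×(3.2 − 2.41), so x = (K_B − K_A)/(3.2 − 2.41) = 0.308/0.79 = 0.39 km.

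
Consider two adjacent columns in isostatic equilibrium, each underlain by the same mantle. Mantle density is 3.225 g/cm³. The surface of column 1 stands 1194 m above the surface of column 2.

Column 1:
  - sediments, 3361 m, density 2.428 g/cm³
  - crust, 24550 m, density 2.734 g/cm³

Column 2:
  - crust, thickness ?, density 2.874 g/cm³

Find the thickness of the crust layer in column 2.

31000 m

Take the compensation level at the base of the deeper column (depth z_c below the surface of column 1) and equate Σ ρ_i t_i down to z_c; mantle fills any gap and the z_c terms cancel.
Column 1: 3361×2.428 + 24550×2.734 + (z_c − 27911)×3.225
Column 2: 1194×0 + x×2.874 + (z_c − 1194 − 0 − x)×3.225
The z_c×3.225 term appears on both sides and cancels. Collect the known terms of each column as K = Σ(ρt)_known − 3.225 × (depth of known layers): K_1 = 75280.208 − 3.225×27911 = −14732.767; K_2 = 0 − 3.225×(1194 + 0) = −3850.65.
Balance: K_1 = K_2 − x×(3.225 − 2.874), so x = (K_2 − K_1)/(3.225 − 2.874) = 10882.1/0.351 = 31000 m.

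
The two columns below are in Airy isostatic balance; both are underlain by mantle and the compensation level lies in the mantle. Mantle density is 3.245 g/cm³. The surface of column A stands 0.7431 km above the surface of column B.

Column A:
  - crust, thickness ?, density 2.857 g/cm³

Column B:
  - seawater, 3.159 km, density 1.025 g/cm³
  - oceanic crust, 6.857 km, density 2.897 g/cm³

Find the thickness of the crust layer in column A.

30.4 km

Take the compensation level at the base of the deeper column (depth z_c below the surface of column A) and equate Σ ρ_i t_i down to z_c; mantle fills any gap and the z_c terms cancel.
Column A: x×2.857 + (z_c − 0 − x)×3.245
Column B: 0.7431×0 + 3.159×1.025 + 6.857×2.897 + (z_c − 0.7431 − 10.016)×3.245
The z_c×3.245 term appears on both sides and cancels. Collect the known terms of each column as K = Σ(ρt)_known − 3.245 × (depth of known layers): K_A = 0 − 3.245×0 = 0; K_B = 23.102704 − 3.245×(0.7431 + 10.016) = −11.8105755.
Balance: K_A − x×(3.245 − 2.857) = K_B, so x = (K_A − K_B)/(3.245 − 2.857) = 11.8106/0.388 = 30.4 km.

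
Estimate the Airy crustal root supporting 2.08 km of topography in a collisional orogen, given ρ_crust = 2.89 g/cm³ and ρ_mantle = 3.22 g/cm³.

In Airy isostatic equilibrium: the weight of the topography is balanced by the buoyancy of the root, ρ_c h = (ρ_m − ρ_c) r.
r = h · ρ_c / (ρ_m − ρ_c) = 2.08 km × 2.89 / (3.22 − 2.89) = 18.2 km.

18.2 km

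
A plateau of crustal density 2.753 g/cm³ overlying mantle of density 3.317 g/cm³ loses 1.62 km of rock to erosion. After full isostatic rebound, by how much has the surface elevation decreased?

Rebound u = e ρ_c/ρ_m = 1.62 km × 2.753/3.317 = 1.345 km.
Net surface drop = e − u = 1.62 km − 1.345 km = e (ρ_m − ρ_c)/ρ_m = 0.275 km.

0.275 km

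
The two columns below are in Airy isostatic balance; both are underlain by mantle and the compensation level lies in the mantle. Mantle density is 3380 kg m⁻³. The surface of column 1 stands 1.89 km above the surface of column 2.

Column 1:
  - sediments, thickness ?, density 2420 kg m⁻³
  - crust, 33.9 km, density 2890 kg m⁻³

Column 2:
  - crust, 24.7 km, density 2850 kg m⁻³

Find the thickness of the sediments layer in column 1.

Take the compensation level at the base of the deeper column (depth z_c below the surface of column 1) and equate Σ ρ_i t_i down to z_c; mantle fills any gap and the z_c terms cancel.
Column 1: x×2420 + 33.9×2890 + (z_c − 33.9 − x)×3380
Column 2: 1.89×0 + 24.7×2850 + (z_c − 1.89 − 24.7)×3380
The z_c×3380 term appears on both sides and cancels. Collect the known terms of each column as K = Σ(ρt)_known − 3380 × (depth of known layers): K_1 = 97971 − 3380×33.9 = −16611; K_2 = 70395 − 3380×(1.89 + 24.7) = −19479.2.
Balance: K_1 − x×(3380 − 2420) = K_2, so x = (K_1 − K_2)/(3380 − 2420) = 2868.2/960 = 2.99 km.

2.99 km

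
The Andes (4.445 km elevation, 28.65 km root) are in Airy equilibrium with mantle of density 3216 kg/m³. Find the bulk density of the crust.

ρ_c h = (ρ_m − ρ_c) r → ρ_c (h + r) = ρ_m r → ρ_c = ρ_m r / (h + r).
ρ_c = 3216 × 28.65 km / (4.445 km + 28.65 km) = 2780 kg/m³.

2780 kg/m³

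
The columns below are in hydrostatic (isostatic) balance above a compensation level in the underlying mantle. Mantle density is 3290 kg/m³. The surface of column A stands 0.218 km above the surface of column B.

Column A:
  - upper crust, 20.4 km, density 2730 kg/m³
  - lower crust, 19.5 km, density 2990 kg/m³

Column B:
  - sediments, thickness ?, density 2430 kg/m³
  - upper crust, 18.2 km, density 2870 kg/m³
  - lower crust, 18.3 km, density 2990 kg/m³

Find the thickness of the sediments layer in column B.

Take the compensation level at the base of the deeper column (depth z_c below the surface of column A) and equate Σ ρ_i t_i down to z_c; mantle fills any gap and the z_c terms cancel.
Column A: 20.4×2730 + 19.5×2990 + (z_c − 39.9)×3290
Column B: 0.218×0 + x×2430 + 18.2×2870 + 18.3×2990 + (z_c − 0.218 − 36.5 − x)×3290
The z_c×3290 term appears on both sides and cancels. Collect the known terms of each column as K = Σ(ρt)_known − 3290 × (depth of known layers): K_A = 113997 − 3290×39.9 = −17274; K_B = 106951 − 3290×(0.218 + 36.5) = −13851.22.
Balance: K_A = K_B − x×(3290 − 2430), so x = (K_B − K_A)/(3290 − 2430) = 3422.78/860 = 3.98 km.

3.98 km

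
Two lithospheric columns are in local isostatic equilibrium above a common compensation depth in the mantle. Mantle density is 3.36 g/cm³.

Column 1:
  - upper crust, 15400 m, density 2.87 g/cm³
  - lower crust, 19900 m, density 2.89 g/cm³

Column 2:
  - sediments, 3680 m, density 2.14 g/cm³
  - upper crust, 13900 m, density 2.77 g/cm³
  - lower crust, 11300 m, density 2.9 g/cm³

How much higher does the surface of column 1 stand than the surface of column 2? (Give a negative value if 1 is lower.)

For any compensation level in the mantle, the mantle terms cancel and isostasy reduces to e = (Σt_1 − Σt_2) − (Σ(ρt)_1 − Σ(ρt)_2) / ρ_m.
Σt_1 = 35300 m; Σt_2 = 28880 m; Σ(ρt)_1 = 101709; Σ(ρt)_2 = 79148.2 (in m·g/cm³).
e = (35300 − 28880) − (101709 − 79148.2) / 3.36 = −295 m.

−295 m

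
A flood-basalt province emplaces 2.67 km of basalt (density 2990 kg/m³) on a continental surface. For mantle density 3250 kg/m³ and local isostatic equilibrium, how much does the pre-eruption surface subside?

Subaerial loading: s = t ρ_load / ρ_m.
s = 2.67 km × 2990/3250 = 2.46 km.

2.46 km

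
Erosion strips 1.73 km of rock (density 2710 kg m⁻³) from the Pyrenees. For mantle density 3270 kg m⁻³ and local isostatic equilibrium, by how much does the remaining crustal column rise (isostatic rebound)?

1.43 km

Unloading: uplift u = e ρ_c/ρ_m = 1.73 km × 2710/3270 = 1.43 km.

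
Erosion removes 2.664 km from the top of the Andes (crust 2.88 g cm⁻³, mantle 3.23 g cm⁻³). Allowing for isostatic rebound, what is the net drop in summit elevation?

Rebound u = e ρ_c/ρ_m = 2.664 km × 2.88/3.23 = 2.375 km.
Net surface drop = e − u = 2.664 km − 2.375 km = e (ρ_m − ρ_c)/ρ_m = 0.289 km.

0.289 km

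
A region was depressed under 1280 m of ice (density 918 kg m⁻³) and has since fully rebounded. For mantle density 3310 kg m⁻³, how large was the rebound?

Removing the load lets mantle flow back in; uplift u satisfies ρ_ice t = ρ_m u.
u = t ρ_ice/ρ_m = 1280 m × 918/3310 = 355 m.

355 m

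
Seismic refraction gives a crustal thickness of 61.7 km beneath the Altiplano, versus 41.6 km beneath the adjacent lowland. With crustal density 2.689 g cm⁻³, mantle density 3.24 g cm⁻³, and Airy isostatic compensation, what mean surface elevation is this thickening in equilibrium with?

Excess crust Δ = 61.7 km − 41.6 km = 20.1 km, split between elevation h and root r with h + r = Δ.
Airy balance ρ_c h = (ρ_m − ρ_c) r gives r = h ρ_c/(ρ_m − ρ_c), so h (1 + ρ_c/(ρ_m − ρ_c)) = Δ, i.e. h = Δ (ρ_m − ρ_c)/ρ_m.
h = 20.1 km × 0.551/3.24 = 3.42 km.

3.42 km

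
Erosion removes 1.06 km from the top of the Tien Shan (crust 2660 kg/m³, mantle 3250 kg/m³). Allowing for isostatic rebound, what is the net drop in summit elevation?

0.192 km

Rebound u = e ρ_c/ρ_m = 1.06 km × 2660/3250 = 0.8676 km.
Net surface drop = e − u = 1.06 km − 0.8676 km = e (ρ_m − ρ_c)/ρ_m = 0.192 km.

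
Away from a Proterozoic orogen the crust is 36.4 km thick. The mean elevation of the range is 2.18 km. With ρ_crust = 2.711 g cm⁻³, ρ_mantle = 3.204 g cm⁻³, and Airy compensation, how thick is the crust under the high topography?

Root depth r = h ρ_c / (ρ_m − ρ_c) = 2.18 km × 2.711 / 0.493 = 11.99 km.
Total thickness = T + h + r = 36.4 km + 2.18 km + 11.99 km = 50.6 km.

50.6 km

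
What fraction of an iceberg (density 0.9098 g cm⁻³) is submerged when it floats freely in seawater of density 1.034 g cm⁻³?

0.88

Submerged fraction = ρ_obj/ρ_fluid = 0.9098/1.034 = 0.88.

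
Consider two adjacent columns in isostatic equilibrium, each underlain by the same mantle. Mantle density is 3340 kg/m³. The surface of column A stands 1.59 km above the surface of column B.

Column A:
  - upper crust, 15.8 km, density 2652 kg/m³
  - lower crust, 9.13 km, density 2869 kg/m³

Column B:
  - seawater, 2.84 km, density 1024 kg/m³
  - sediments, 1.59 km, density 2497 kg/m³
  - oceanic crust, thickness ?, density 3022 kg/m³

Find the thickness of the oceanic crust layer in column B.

6.11 km

Take the compensation level at the base of the deeper column (depth z_c below the surface of column A) and equate Σ ρ_i t_i down to z_c; mantle fills any gap and the z_c terms cancel.
Column A: 15.8×2652 + 9.13×2869 + (z_c − 24.93)×3340
Column B: 1.59×0 + 2.84×1024 + 1.59×2497 + x×3022 + (z_c − 1.59 − 4.43 − x)×3340
The z_c×3340 term appears on both sides and cancels. Collect the known terms of each column as K = Σ(ρt)_known − 3340 × (depth of known layers): K_A = 68095.57 − 3340×24.93 = −15170.63; K_B = 6878.39 − 3340×(1.59 + 4.43) = −13228.41.
Balance: K_A = K_B − x×(3340 − 3022), so x = (K_B − K_A)/(3340 − 3022) = 1942.22/318 = 6.11 km.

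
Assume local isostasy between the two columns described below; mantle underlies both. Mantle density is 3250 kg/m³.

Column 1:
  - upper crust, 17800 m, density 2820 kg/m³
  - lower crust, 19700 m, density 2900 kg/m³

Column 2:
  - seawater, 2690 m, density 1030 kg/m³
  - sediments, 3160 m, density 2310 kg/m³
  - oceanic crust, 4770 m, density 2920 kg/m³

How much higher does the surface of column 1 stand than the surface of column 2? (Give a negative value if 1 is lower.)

1240 m

For any compensation level in the mantle, the mantle terms cancel and isostasy reduces to e = (Σt_1 − Σt_2) − (Σ(ρt)_1 − Σ(ρt)_2) / ρ_m.
Σt_1 = 37500 m; Σt_2 = 10620 m; Σ(ρt)_1 = 107326000; Σ(ρt)_2 = 23998700 (in m·kg/m³).
e = (37500 − 10620) − (107326000 − 23998700) / 3250 = 1240 m.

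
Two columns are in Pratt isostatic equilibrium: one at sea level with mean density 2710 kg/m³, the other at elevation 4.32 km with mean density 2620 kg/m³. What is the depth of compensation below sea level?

126 km

ρ_ref D = ρ (D + h) → D (ρ_ref − ρ) = ρ h.
D = ρ h/(ρ_ref − ρ) = 2620 × 4.32 km/(2710 − 2620) = 126 km.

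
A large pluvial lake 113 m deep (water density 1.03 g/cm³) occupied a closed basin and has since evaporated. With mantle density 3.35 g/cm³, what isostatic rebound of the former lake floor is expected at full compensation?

34.7 m

u = d ρ_w/ρ_m = 113 m × 1.03/3.35 = 34.7 m.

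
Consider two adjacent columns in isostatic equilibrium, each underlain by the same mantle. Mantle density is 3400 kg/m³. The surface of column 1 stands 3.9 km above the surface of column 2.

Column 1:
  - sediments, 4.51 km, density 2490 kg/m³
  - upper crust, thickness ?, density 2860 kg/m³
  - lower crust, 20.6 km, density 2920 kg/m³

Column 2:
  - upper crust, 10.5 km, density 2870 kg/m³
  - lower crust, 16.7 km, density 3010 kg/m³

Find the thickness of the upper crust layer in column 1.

21 km

Take the compensation level at the base of the deeper column (depth z_c below the surface of column 1) and equate Σ ρ_i t_i down to z_c; mantle fills any gap and the z_c terms cancel.
Column 1: 4.51×2490 + x×2860 + 20.6×2920 + (z_c − 25.11 − x)×3400
Column 2: 3.9×0 + 10.5×2870 + 16.7×3010 + (z_c − 3.9 − 27.2)×3400
The z_c×3400 term appears on both sides and cancels. Collect the known terms of each column as K = Σ(ρt)_known − 3400 × (depth of known layers): K_1 = 71381.9 − 3400×25.11 = −13992.1; K_2 = 80402 − 3400×(3.9 + 27.2) = −25338.
Balance: K_1 − x×(3400 − 2860) = K_2, so x = (K_1 − K_2)/(3400 − 2860) = 11345.9/540 = 21 km.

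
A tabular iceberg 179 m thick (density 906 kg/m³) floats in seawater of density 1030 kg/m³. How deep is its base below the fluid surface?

157 m

Draft d = t ρ_obj/ρ_fluid = 179 m × 906/1030 = 157 m.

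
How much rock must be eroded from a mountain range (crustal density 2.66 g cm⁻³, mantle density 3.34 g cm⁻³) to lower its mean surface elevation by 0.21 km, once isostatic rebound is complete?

1.03 km

Net drop Δ = e − u = e − e ρ_c/ρ_m = e (ρ_m − ρ_c)/ρ_m.
e = Δ ρ_m/(ρ_m − ρ_c) = 0.21 km × 3.34/0.68 = 1.03 km.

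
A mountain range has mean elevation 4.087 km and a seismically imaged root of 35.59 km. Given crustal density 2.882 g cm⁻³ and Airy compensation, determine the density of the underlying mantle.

Airy balance: ρ_c h = (ρ_m − ρ_c) r → ρ_m = ρ_c (1 + h/r).
ρ_m = 2.882 × (1 + 4.087 km/35.59 km) = 3.21 g cm⁻³.

3.21 g cm⁻³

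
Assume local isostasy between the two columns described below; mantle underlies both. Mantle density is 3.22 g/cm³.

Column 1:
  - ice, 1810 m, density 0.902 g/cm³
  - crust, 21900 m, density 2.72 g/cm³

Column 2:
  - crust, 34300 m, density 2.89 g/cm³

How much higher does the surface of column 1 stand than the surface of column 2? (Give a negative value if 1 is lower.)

For any compensation level in the mantle, the mantle terms cancel and isostasy reduces to e = (Σt_1 − Σt_2) − (Σ(ρt)_1 − Σ(ρt)_2) / ρ_m.
Σt_1 = 23710 m; Σt_2 = 34300 m; Σ(ρt)_1 = 61200.62; Σ(ρt)_2 = 99127 (in m·g/cm³).
e = (23710 − 34300) − (61200.62 − 99127) / 3.22 = 1190 m.

1190 m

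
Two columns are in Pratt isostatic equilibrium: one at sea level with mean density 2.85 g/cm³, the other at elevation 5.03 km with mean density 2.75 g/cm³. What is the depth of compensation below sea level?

138 km

ρ_ref D = ρ (D + h) → D (ρ_ref − ρ) = ρ h.
D = ρ h/(ρ_ref − ρ) = 2.75 × 5.03 km/(2.85 − 2.75) = 138 km.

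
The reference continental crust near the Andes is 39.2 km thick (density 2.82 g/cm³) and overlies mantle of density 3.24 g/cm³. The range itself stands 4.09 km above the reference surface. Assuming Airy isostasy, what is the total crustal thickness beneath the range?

70.8 km

Root depth r = h ρ_c / (ρ_m − ρ_c) = 4.09 km × 2.82 / 0.42 = 27.46 km.
Total thickness = T + h + r = 39.2 km + 4.09 km + 27.46 km = 70.8 km.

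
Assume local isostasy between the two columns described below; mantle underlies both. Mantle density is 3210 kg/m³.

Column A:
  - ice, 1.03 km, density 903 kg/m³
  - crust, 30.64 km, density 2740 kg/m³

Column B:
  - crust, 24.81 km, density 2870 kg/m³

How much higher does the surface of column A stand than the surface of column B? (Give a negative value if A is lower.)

For any compensation level in the mantle, the mantle terms cancel and isostasy reduces to e = (Σt_A − Σt_B) − (Σ(ρt)_A − Σ(ρt)_B) / ρ_m.
Σt_A = 31.67 km; Σt_B = 24.81 km; Σ(ρt)_A = 84883.69; Σ(ρt)_B = 71204.7 (in km·kg/m³).
e = (31.67 − 24.81) − (84883.69 − 71204.7) / 3210 = 2.6 km.

2.6 km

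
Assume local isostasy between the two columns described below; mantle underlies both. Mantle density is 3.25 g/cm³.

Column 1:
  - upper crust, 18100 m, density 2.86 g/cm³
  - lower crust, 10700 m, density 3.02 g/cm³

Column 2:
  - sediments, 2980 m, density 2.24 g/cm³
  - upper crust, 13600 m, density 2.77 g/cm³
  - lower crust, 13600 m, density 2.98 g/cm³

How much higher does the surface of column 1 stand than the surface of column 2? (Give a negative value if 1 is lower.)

For any compensation level in the mantle, the mantle terms cancel and isostasy reduces to e = (Σt_1 − Σt_2) − (Σ(ρt)_1 − Σ(ρt)_2) / ρ_m.
Σt_1 = 28800 m; Σt_2 = 30180 m; Σ(ρt)_1 = 84080; Σ(ρt)_2 = 84875.2 (in m·g/cm³).
e = (28800 − 30180) − (84080 − 84875.2) / 3.25 = −1140 m.

−1140 m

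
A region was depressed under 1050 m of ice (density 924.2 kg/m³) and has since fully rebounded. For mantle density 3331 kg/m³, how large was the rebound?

Removing the load lets mantle flow back in; uplift u satisfies ρ_ice t = ρ_m u.
u = t ρ_ice/ρ_m = 1050 m × 924.2/3331 = 291 m.

291 m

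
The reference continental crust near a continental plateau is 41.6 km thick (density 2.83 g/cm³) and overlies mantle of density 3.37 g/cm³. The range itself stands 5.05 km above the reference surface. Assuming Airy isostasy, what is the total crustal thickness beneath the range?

Root depth r = h ρ_c / (ρ_m − ρ_c) = 5.05 km × 2.83 / 0.54 = 26.47 km.
Total thickness = T + h + r = 41.6 km + 5.05 km + 26.47 km = 73.1 km.

73.1 km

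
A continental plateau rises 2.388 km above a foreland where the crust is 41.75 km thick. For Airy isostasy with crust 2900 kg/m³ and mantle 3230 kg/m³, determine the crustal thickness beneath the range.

65.1 km

Root depth r = h ρ_c / (ρ_m − ρ_c) = 2.388 km × 2900 / 330 = 20.99 km.
Total thickness = T + h + r = 41.75 km + 2.388 km + 20.99 km = 65.1 km.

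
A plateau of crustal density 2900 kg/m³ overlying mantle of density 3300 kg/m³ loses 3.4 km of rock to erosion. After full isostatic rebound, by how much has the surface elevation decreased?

Rebound u = e ρ_c/ρ_m = 3.4 km × 2900/3300 = 2.988 km.
Net surface drop = e − u = 3.4 km − 2.988 km = e (ρ_m − ρ_c)/ρ_m = 0.412 km.

0.412 km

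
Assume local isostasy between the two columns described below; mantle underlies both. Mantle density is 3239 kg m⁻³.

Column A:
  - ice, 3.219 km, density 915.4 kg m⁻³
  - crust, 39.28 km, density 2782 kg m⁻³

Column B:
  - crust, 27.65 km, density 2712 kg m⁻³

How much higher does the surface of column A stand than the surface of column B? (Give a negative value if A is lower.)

3.35 km

For any compensation level in the mantle, the mantle terms cancel and isostasy reduces to e = (Σt_A − Σt_B) − (Σ(ρt)_A − Σ(ρt)_B) / ρ_m.
Σt_A = 42.499 km; Σt_B = 27.65 km; Σ(ρt)_A = 112223.633; Σ(ρt)_B = 74986.8 (in km·kg m⁻³).
e = (42.499 − 27.65) − (112223.633 − 74986.8) / 3239 = 3.35 km.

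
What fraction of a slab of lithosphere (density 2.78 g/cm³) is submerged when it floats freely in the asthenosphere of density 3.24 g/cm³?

Submerged fraction = ρ_obj/ρ_fluid = 2.78/3.24 = 85.8%.

85.8%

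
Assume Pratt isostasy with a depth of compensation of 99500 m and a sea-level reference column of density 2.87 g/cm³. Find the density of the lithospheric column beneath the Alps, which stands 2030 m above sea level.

2.81 g/cm³

Pratt balance: ρ_ref D = ρ (D + h).
ρ = ρ_ref D/(D + h) = 2.87 × 99500 m/(99500 m + 2030 m) = 2.81 g/cm³.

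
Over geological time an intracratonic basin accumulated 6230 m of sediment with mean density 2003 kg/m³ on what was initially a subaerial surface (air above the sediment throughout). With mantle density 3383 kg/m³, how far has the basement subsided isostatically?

3690 m

Subaerial load: s = t ρ_sed / ρ_m = 6230 m × 2003/3383 = 3690 m.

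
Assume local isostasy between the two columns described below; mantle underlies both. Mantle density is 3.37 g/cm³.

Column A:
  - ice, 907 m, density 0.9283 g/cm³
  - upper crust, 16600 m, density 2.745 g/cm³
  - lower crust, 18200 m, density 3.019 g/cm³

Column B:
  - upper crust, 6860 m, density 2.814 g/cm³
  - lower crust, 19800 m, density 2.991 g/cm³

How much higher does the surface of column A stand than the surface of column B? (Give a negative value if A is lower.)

For any compensation level in the mantle, the mantle terms cancel and isostasy reduces to e = (Σt_A − Σt_B) − (Σ(ρt)_A − Σ(ρt)_B) / ρ_m.
Σt_A = 35707 m; Σt_B = 26660 m; Σ(ρt)_A = 101354.768; Σ(ρt)_B = 78525.84 (in m·g/cm³).
e = (35707 − 26660) − (101354.768 − 78525.84) / 3.37 = 2270 m.

2270 m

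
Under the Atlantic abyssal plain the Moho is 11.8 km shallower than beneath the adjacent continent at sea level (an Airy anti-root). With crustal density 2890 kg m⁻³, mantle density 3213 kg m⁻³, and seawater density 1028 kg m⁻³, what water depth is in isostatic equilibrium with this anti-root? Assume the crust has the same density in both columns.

2.05 km

Replacing a thickness d of crust by seawater at the top must be balanced by replacing crust with mantle at the base: d (ρ_c − ρ_w) = a (ρ_m − ρ_c).
d = a (ρ_m − ρ_c)/(ρ_c − ρ_w) = 11.8 km × 323/1862 = 2.05 km.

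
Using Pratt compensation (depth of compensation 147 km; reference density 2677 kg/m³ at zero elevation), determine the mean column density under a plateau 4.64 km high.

2600 kg/m³

Pratt balance: ρ_ref D = ρ (D + h).
ρ = ρ_ref D/(D + h) = 2677 × 147 km/(147 km + 4.64 km) = 2600 kg/m³.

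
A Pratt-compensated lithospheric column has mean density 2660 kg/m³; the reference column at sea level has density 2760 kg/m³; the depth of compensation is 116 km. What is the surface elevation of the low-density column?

ρ_ref D = ρ (D + h) → h = D (ρ_ref − ρ)/ρ.
h = 116 km × (2760 − 2660)/2660 = 4.36 km.

4.36 km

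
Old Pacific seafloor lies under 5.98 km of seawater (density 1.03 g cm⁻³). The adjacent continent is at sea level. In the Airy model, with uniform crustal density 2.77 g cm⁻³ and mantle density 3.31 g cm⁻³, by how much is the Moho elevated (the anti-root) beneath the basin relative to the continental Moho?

Balancing pressure at the compensation depth: replacing crust with seawater at the top is compensated by replacing crust with mantle at the base: d (ρ_c − ρ_w) = a (ρ_m − ρ_c).
a = d (ρ_c − ρ_w)/(ρ_m − ρ_c) = 5.98 km × 1.74/0.54 = 19.3 km.

19.3 km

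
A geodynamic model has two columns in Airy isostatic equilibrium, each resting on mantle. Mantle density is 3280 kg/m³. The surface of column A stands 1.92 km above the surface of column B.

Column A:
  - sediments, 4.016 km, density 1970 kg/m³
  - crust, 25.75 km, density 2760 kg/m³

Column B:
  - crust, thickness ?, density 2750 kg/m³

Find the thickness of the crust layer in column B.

Take the compensation level at the base of the deeper column (depth z_c below the surface of column A) and equate Σ ρ_i t_i down to z_c; mantle fills any gap and the z_c terms cancel.
Column A: 4.016×1970 + 25.75×2760 + (z_c − 29.766)×3280
Column B: 1.92×0 + x×2750 + (z_c − 1.92 − 0 − x)×3280
The z_c×3280 term appears on both sides and cancels. Collect the known terms of each column as K = Σ(ρt)_known − 3280 × (depth of known layers): K_A = 78981.52 − 3280×29.766 = −18650.96; K_B = 0 − 3280×(1.92 + 0) = −6297.6.
Balance: K_A = K_B − x×(3280 − 2750), so x = (K_B − K_A)/(3280 − 2750) = 12353.4/530 = 23.3 km.

23.3 km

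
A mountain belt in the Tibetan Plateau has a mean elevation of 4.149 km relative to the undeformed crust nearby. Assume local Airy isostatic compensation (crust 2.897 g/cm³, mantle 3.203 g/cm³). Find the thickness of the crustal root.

39.3 km

By Archimedes' principle applied to the lithosphere: the weight of the topography is balanced by the buoyancy of the root, ρ_c h = (ρ_m − ρ_c) r.
r = h · ρ_c / (ρ_m − ρ_c) = 4.149 km × 2.897 / (3.203 − 2.897) = 39.3 km.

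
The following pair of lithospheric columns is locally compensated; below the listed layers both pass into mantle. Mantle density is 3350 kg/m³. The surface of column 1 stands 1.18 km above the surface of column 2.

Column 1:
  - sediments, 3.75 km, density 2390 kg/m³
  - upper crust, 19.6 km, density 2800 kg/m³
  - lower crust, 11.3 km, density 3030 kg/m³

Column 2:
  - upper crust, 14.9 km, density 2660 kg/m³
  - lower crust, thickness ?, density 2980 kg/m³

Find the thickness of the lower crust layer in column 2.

Take the compensation level at the base of the deeper column (depth z_c below the surface of column 1) and equate Σ ρ_i t_i down to z_c; mantle fills any gap and the z_c terms cancel.
Column 1: 3.75×2390 + 19.6×2800 + 11.3×3030 + (z_c − 34.65)×3350
Column 2: 1.18×0 + 14.9×2660 + x×2980 + (z_c − 1.18 − 14.9 − x)×3350
The z_c×3350 term appears on both sides and cancels. Collect the known terms of each column as K = Σ(ρt)_known − 3350 × (depth of known layers): K_1 = 98081.5 − 3350×34.65 = −17996; K_2 = 39634 − 3350×(1.18 + 14.9) = −14234.
Balance: K_1 = K_2 − x×(3350 − 2980), so x = (K_2 − K_1)/(3350 − 2980) = 3762/370 = 10.2 km.

10.2 km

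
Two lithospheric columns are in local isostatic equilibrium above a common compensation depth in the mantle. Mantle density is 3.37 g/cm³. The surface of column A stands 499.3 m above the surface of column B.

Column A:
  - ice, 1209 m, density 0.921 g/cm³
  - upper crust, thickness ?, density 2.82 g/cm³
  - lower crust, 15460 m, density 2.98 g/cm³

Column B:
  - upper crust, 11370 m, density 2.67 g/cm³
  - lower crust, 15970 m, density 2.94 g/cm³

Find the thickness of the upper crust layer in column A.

13700 m

Take the compensation level at the base of the deeper column (depth z_c below the surface of column A) and equate Σ ρ_i t_i down to z_c; mantle fills any gap and the z_c terms cancel.
Column A: 1209×0.921 + x×2.82 + 15460×2.98 + (z_c − 16669 − x)×3.37
Column B: 499.3×0 + 11370×2.67 + 15970×2.94 + (z_c − 499.3 − 27340)×3.37
The z_c×3.37 term appears on both sides and cancels. Collect the known terms of each column as K = Σ(ρt)_known − 3.37 × (depth of known layers): K_A = 47184.289 − 3.37×16669 = −8990.241; K_B = 77309.7 − 3.37×(499.3 + 27340) = −16508.741.
Balance: K_A − x×(3.37 − 2.82) = K_B, so x = (K_A − K_B)/(3.37 − 2.82) = 7518.5/0.55 = 13700 m.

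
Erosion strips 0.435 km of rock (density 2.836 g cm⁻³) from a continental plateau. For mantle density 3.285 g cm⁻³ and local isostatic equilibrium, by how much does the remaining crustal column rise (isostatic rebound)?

0.376 km

Unloading: uplift u = e ρ_c/ρ_m = 0.435 km × 2.836/3.285 = 0.376 km.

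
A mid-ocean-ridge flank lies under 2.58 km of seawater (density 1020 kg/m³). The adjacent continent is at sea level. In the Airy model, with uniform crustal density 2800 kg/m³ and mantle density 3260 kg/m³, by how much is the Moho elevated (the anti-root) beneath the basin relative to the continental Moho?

For local isostatic compensation: replacing crust with seawater at the top is compensated by replacing crust with mantle at the base: d (ρ_c − ρ_w) = a (ρ_m − ρ_c).
a = d (ρ_c − ρ_w)/(ρ_m − ρ_c) = 2.58 km × 1780/460 = 9.98 km.

9.98 km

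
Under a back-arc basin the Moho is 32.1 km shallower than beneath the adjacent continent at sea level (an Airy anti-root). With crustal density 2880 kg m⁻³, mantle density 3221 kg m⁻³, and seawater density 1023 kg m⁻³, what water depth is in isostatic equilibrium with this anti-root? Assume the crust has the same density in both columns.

Replacing a thickness d of crust by seawater at the top must be balanced by replacing crust with mantle at the base: d (ρ_c − ρ_w) = a (ρ_m − ρ_c).
d = a (ρ_m − ρ_c)/(ρ_c − ρ_w) = 32.1 km × 341/1857 = 5.89 km.

5.89 km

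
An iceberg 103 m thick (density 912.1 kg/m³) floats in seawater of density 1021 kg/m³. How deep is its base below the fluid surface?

92 m

Draft d = t ρ_obj/ρ_fluid = 103 m × 912.1/1021 = 92 m.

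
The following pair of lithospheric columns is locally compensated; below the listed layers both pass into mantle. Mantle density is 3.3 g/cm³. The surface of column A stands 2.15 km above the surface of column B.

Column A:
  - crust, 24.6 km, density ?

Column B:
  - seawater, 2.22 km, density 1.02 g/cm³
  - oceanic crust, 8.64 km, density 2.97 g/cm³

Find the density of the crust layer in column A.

Take the compensation level at the base of the deeper column (depth z_c below the surface of column A) and equate Σ ρ_i t_i down to z_c; mantle fills any gap and the z_c terms cancel.
Column A: 24.6×ρ + (z_c − 24.6)×3.3
Column B: 2.15×0 + 2.22×1.02 + 8.64×2.97 + (z_c − 2.15 − 10.86)×3.3
The z_c×3.3 term appears on both sides and cancels. Collect the known terms of each column as K = Σ(ρt)_known − 3.3 × (depth of known layers): K_A = 0 − 3.3×24.6 = −81.18; K_B = 27.9252 − 3.3×(2.15 + 10.86) = −15.0078.
Balance: K_A + 24.6×ρ = K_B, so ρ = (K_B − K_A)/24.6 = 66.1722/24.6 = 2.69 g/cm³.

2.69 g/cm³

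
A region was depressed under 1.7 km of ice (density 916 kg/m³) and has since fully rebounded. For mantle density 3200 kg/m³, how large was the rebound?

Removing the load lets mantle flow back in; uplift u satisfies ρ_ice t = ρ_m u.
u = t ρ_ice/ρ_m = 1.7 km × 916/3200 = 0.487 km.

0.487 km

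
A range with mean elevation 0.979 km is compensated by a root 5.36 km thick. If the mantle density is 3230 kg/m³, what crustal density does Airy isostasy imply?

ρ_c h = (ρ_m − ρ_c) r → ρ_c (h + r) = ρ_m r → ρ_c = ρ_m r / (h + r).
ρ_c = 3230 × 5.36 km / (0.979 km + 5.36 km) = 2730 kg/m³.

2730 kg/m³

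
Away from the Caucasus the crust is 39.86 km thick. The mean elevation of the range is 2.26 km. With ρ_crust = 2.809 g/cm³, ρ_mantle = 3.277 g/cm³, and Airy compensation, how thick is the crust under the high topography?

55.7 km

Root depth r = h ρ_c / (ρ_m − ρ_c) = 2.26 km × 2.809 / 0.468 = 13.56 km.
Total thickness = T + h + r = 39.86 km + 2.26 km + 13.56 km = 55.7 km.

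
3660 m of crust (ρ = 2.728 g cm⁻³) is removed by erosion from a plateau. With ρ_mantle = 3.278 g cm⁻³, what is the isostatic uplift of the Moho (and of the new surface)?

3050 m

Unloading: uplift u = e ρ_c/ρ_m = 3660 m × 2.728/3.278 = 3050 m.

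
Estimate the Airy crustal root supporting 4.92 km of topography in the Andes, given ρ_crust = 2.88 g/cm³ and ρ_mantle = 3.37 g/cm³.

Isostatic balance requires: the weight of the topography is balanced by the buoyancy of the root, ρ_c h = (ρ_m − ρ_c) r.
r = h · ρ_c / (ρ_m − ρ_c) = 4.92 km × 2.88 / (3.37 − 2.88) = 28.9 km.

28.9 km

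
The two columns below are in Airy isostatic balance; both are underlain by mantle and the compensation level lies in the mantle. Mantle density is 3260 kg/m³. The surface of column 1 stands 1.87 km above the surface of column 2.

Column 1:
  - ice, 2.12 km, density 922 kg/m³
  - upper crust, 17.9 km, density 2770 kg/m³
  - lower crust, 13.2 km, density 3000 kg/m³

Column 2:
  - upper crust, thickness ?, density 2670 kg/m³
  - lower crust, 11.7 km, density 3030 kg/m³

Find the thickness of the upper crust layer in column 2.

Take the compensation level at the base of the deeper column (depth z_c below the surface of column 1) and equate Σ ρ_i t_i down to z_c; mantle fills any gap and the z_c terms cancel.
Column 1: 2.12×922 + 17.9×2770 + 13.2×3000 + (z_c − 33.22)×3260
Column 2: 1.87×0 + x×2670 + 11.7×3030 + (z_c − 1.87 − 11.7 − x)×3260
The z_c×3260 term appears on both sides and cancels. Collect the known terms of each column as K = Σ(ρt)_known − 3260 × (depth of known layers): K_1 = 91137.64 − 3260×33.22 = −17159.56; K_2 = 35451 − 3260×(1.87 + 11.7) = −8787.2.
Balance: K_1 = K_2 − x×(3260 − 2670), so x = (K_2 − K_1)/(3260 − 2670) = 8372.36/590 = 14.2 km.

14.2 km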